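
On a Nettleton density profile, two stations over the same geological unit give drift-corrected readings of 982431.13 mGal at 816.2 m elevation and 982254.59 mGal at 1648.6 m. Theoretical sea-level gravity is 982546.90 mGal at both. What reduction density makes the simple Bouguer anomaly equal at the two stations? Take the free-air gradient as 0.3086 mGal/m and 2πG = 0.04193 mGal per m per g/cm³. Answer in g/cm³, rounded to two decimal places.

Δg_obs = 982254.59 − 982431.13 = -176.54 mGal over Δh = 1648.6 − 816.2 = 832.4 m
Equal Bouguer anomalies ⇒ Δg_obs + (0.3086 − 0.04193ρ)·Δh = 0
0.3086 − 0.04193ρ = −Δg_obs/Δh = 0.21209
ρ = (0.3086 − 0.21209) / 0.04193 = 2.30 g/cm³

2.30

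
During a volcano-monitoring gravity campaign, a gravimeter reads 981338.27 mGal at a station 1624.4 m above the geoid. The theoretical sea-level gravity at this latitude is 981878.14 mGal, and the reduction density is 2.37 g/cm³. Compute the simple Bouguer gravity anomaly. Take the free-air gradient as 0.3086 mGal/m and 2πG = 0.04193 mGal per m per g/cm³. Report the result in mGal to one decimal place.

Free-air correction = 0.3086 × 1624.4 = 501.29 mGal
Free-air anomaly = 981338.27 − 981878.14 + (501.29) = -38.58 mGal
Bouguer slab correction = 0.04193 × 2.37 × 1624.4 = 161.42 mGal
Simple Bouguer anomaly = -38.58 − (161.42) = -200.00 mGal

-200.0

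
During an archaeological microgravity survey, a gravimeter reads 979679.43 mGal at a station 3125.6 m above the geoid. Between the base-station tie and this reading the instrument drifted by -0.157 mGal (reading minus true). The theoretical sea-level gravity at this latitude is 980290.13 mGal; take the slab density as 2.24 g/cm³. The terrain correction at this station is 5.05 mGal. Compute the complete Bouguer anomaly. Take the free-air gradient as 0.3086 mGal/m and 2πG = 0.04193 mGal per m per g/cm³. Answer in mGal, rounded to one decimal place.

65.5

Drift-corrected reading = 979679.43 − (-0.157) = 979679.587 mGal
Free-air correction = 0.3086 × 3125.6 = 964.56 mGal
Free-air anomaly = 979679.587 − 980290.13 + (964.56) = 354.017 mGal
Bouguer slab correction = 0.04193 × 2.24 × 3125.6 = 293.57 mGal
Simple Bouguer anomaly = 354.017 − (293.57) = 60.447 mGal
Complete Bouguer anomaly = 60.447 + 5.05 = 65.497 mGal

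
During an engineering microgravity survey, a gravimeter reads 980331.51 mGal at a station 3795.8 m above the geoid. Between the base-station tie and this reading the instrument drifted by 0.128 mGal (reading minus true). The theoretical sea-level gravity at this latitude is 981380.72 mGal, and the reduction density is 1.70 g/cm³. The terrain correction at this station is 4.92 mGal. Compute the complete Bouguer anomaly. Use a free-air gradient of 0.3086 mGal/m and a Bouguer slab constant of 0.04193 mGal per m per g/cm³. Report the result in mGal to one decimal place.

Drift-corrected reading = 980331.51 − (0.128) = 980331.382 mGal
Free-air correction = 0.3086 × 3795.8 = 1171.38 mGal
Free-air anomaly = 980331.382 − 981380.72 + (1171.38) = 122.042 mGal
Bouguer slab correction = 0.04193 × 1.70 × 3795.8 = 270.57 mGal
Simple Bouguer anomaly = 122.042 − (270.57) = -148.528 mGal
Complete Bouguer anomaly = -148.528 + 4.92 = -143.608 mGal

-143.6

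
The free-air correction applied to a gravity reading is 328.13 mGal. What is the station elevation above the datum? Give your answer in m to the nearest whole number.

1063

h = 328.13 / 0.3086 = 1063.29 m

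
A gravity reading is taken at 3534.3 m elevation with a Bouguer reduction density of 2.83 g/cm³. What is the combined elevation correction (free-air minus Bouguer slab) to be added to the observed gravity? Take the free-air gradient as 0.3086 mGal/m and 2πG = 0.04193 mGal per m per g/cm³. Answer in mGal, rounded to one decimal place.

Combined gradient = 0.3086 − 0.04193 × 2.83 = 0.1899381 mGal/m
Combined elevation correction = 0.1899381 × 3534.3 = 671.3 mGal

671.3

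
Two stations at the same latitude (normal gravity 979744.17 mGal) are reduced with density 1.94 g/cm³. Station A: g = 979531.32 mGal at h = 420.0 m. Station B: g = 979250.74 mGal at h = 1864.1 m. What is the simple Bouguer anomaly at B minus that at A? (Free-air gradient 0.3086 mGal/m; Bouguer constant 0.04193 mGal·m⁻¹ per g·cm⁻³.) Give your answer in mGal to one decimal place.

Δg_SB(A) = 979531.32 − 979744.17 + 0.3086×420.0 − 0.04193×1.94×420.0 = -117.40 mGal
Δg_SB(B) = 979250.74 − 979744.17 + 0.3086×1864.1 − 0.04193×1.94×1864.1 = -69.80 mGal
Difference = -69.80 − (-117.40) = 47.60 mGal

47.6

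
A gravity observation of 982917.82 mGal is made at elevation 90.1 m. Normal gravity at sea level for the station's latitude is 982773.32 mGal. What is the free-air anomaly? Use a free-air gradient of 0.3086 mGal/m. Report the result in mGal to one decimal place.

172.3

Free-air correction = 0.3086 × 90.1 = 27.80 mGal
Free-air anomaly = 982917.82 − 982773.32 + (27.80) = 172.30 mGal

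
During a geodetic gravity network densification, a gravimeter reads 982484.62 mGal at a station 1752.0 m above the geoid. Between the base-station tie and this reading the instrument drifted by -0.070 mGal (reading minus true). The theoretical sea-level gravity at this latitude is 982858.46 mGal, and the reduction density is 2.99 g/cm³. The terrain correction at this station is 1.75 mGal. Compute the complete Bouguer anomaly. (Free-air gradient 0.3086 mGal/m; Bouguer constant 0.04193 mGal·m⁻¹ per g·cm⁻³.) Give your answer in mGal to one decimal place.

-51.0

Drift-corrected reading = 982484.62 − (-0.070) = 982484.690 mGal
Free-air correction = 0.3086 × 1752.0 = 540.67 mGal
Free-air anomaly = 982484.690 − 982858.46 + (540.67) = 166.900 mGal
Bouguer slab correction = 0.04193 × 2.99 × 1752.0 = 219.65 mGal
Simple Bouguer anomaly = 166.900 − (219.65) = -52.750 mGal
Complete Bouguer anomaly = -52.750 + 1.75 = -51.000 mGal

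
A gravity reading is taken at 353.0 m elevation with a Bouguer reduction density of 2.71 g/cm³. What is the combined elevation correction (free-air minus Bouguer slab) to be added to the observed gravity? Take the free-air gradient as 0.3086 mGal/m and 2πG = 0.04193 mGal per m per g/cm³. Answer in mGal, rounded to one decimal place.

Combined gradient = 0.3086 − 0.04193 × 2.71 = 0.1949697 mGal/m
Combined elevation correction = 0.1949697 × 353.0 = 68.8 mGal

68.8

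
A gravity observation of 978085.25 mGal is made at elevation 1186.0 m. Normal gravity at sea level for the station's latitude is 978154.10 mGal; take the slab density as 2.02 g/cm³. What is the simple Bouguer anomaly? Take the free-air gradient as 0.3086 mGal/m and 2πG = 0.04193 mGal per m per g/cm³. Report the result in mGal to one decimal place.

Free-air correction = 0.3086 × 1186.0 = 366.00 mGal
Free-air anomaly = 978085.25 − 978154.10 + (366.00) = 297.15 mGal
Bouguer slab correction = 0.04193 × 2.02 × 1186.0 = 100.45 mGal
Simple Bouguer anomaly = 297.15 − (100.45) = 196.70 mGal

196.7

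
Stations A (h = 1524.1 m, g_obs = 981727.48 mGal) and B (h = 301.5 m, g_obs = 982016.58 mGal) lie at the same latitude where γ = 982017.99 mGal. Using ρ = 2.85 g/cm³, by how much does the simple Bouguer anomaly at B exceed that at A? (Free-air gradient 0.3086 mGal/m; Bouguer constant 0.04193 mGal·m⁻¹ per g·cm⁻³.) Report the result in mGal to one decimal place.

57.9

Δg_SB(A) = 981727.48 − 982017.99 + 0.3086×1524.1 − 0.04193×2.85×1524.1 = -2.30 mGal
Δg_SB(B) = 982016.58 − 982017.99 + 0.3086×301.5 − 0.04193×2.85×301.5 = 55.60 mGal
Difference = 55.60 − (-2.30) = 57.90 mGal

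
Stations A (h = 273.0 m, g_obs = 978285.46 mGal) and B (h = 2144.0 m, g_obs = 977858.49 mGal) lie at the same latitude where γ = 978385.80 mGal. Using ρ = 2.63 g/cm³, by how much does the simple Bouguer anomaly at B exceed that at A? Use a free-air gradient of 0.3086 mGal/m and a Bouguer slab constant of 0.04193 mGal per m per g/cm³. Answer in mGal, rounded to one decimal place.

-55.9

Δg_SB(A) = 978285.46 − 978385.80 + 0.3086×273.0 − 0.04193×2.63×273.0 = -46.20 mGal
Δg_SB(B) = 977858.49 − 978385.80 + 0.3086×2144.0 − 0.04193×2.63×2144.0 = -102.10 mGal
Difference = -102.10 − (-46.20) = -55.90 mGal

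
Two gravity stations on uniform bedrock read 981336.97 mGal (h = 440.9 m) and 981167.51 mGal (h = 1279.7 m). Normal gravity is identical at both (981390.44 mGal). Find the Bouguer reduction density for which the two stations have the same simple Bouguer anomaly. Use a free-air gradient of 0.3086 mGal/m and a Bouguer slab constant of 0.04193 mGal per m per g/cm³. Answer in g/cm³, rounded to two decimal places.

Δg_obs = 981167.51 − 981336.97 = -169.46 mGal over Δh = 1279.7 − 440.9 = 838.8 m
Equal Bouguer anomalies ⇒ Δg_obs + (0.3086 − 0.04193ρ)·Δh = 0
0.3086 − 0.04193ρ = −Δg_obs/Δh = 0.20203
ρ = (0.3086 − 0.20203) / 0.04193 = 2.54 g/cm³

2.54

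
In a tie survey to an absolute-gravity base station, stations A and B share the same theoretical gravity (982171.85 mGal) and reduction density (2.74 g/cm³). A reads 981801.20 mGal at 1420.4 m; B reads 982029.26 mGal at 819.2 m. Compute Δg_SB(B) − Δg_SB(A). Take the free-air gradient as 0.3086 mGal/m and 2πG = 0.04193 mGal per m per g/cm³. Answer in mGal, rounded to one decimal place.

Δg_SB(A) = 981801.20 − 982171.85 + 0.3086×1420.4 − 0.04193×2.74×1420.4 = -95.50 mGal
Δg_SB(B) = 982029.26 − 982171.85 + 0.3086×819.2 − 0.04193×2.74×819.2 = 16.10 mGal
Difference = 16.10 − (-95.50) = 111.60 mGal

111.6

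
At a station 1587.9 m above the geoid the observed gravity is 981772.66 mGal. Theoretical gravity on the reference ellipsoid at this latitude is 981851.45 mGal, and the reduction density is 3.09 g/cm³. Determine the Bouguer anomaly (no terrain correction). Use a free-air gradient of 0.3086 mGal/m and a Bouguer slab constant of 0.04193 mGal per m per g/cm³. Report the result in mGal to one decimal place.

205.5

Free-air correction = 0.3086 × 1587.9 = 490.03 mGal
Free-air anomaly = 981772.66 − 981851.45 + (490.03) = 411.24 mGal
Bouguer slab correction = 0.04193 × 3.09 × 1587.9 = 205.73 mGal
Simple Bouguer anomaly = 411.24 − (205.73) = 205.51 mGal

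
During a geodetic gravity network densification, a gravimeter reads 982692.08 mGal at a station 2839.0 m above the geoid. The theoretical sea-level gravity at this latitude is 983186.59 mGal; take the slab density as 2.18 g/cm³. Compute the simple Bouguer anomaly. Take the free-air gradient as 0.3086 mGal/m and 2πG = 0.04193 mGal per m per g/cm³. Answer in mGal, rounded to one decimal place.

Free-air correction = 0.3086 × 2839.0 = 876.12 mGal
Free-air anomaly = 982692.08 − 983186.59 + (876.12) = 381.61 mGal
Bouguer slab correction = 0.04193 × 2.18 × 2839.0 = 259.51 mGal
Simple Bouguer anomaly = 381.61 − (259.51) = 122.10 mGal

122.1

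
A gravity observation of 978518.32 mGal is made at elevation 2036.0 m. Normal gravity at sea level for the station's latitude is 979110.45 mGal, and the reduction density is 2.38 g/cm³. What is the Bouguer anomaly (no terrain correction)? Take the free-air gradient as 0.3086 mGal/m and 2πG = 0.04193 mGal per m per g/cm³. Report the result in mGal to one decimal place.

-167.0

Free-air correction = 0.3086 × 2036.0 = 628.31 mGal
Free-air anomaly = 978518.32 − 979110.45 + (628.31) = 36.18 mGal
Bouguer slab correction = 0.04193 × 2.38 × 2036.0 = 203.18 mGal
Simple Bouguer anomaly = 36.18 − (203.18) = -167.00 mGal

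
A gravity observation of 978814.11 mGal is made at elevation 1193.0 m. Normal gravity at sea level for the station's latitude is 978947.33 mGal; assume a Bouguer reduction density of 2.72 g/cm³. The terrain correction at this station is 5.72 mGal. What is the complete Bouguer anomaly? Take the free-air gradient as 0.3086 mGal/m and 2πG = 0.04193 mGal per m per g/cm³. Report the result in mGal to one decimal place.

Free-air correction = 0.3086 × 1193.0 = 368.16 mGal
Free-air anomaly = 978814.11 − 978947.33 + (368.16) = 234.94 mGal
Bouguer slab correction = 0.04193 × 2.72 × 1193.0 = 136.06 mGal
Simple Bouguer anomaly = 234.94 − (136.06) = 98.88 mGal
Complete Bouguer anomaly = 98.88 + 5.72 = 104.60 mGal

104.6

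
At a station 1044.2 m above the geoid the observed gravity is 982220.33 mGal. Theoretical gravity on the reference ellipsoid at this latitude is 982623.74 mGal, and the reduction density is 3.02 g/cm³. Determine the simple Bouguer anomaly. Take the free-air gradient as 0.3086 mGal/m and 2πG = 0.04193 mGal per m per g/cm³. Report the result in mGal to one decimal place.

Free-air correction = 0.3086 × 1044.2 = 322.24 mGal
Free-air anomaly = 982220.33 − 982623.74 + (322.24) = -81.17 mGal
Bouguer slab correction = 0.04193 × 3.02 × 1044.2 = 132.23 mGal
Simple Bouguer anomaly = -81.17 − (132.23) = -213.40 mGal

-213.4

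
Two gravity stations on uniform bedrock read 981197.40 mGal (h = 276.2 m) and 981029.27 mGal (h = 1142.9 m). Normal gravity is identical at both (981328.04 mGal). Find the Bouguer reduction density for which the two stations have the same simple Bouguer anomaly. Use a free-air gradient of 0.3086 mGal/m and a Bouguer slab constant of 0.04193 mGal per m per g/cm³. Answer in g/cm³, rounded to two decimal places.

Δg_obs = 981029.27 − 981197.40 = -168.13 mGal over Δh = 1142.9 − 276.2 = 866.7 m
Equal Bouguer anomalies ⇒ Δg_obs + (0.3086 − 0.04193ρ)·Δh = 0
0.3086 − 0.04193ρ = −Δg_obs/Δh = 0.19399
ρ = (0.3086 − 0.19399) / 0.04193 = 2.73 g/cm³

2.73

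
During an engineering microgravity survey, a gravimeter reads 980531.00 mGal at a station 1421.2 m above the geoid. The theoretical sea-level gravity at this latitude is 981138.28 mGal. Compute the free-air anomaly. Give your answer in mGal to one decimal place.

-168.7

Free-air correction = 0.3086 × 1421.2 = 438.58 mGal
Free-air anomaly = 980531.00 − 981138.28 + (438.58) = -168.70 mGal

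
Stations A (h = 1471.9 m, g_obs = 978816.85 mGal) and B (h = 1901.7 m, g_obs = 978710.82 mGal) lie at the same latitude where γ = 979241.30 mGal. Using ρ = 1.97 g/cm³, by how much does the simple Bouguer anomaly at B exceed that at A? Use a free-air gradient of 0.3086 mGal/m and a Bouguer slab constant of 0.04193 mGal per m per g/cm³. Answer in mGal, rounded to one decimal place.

-8.9

Δg_SB(A) = 978816.85 − 979241.30 + 0.3086×1471.9 − 0.04193×1.97×1471.9 = -91.80 mGal
Δg_SB(B) = 978710.82 − 979241.30 + 0.3086×1901.7 − 0.04193×1.97×1901.7 = -100.70 mGal
Difference = -100.70 − (-91.80) = -8.90 mGal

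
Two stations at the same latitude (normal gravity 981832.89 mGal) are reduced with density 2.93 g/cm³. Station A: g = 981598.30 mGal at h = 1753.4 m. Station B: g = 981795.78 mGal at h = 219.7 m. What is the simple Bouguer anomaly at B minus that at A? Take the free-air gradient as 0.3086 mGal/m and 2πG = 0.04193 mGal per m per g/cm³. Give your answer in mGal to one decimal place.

-87.4

Δg_SB(A) = 981598.30 − 981832.89 + 0.3086×1753.4 − 0.04193×2.93×1753.4 = 91.10 mGal
Δg_SB(B) = 981795.78 − 981832.89 + 0.3086×219.7 − 0.04193×2.93×219.7 = 3.70 mGal
Difference = 3.70 − (91.10) = -87.40 mGal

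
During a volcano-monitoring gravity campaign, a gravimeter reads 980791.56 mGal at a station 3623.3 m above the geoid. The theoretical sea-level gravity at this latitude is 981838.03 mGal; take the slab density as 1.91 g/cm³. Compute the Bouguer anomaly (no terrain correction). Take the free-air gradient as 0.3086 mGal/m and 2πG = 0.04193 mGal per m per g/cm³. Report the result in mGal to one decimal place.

-218.5

Free-air correction = 0.3086 × 3623.3 = 1118.15 mGal
Free-air anomaly = 980791.56 − 981838.03 + (1118.15) = 71.68 mGal
Bouguer slab correction = 0.04193 × 1.91 × 3623.3 = 290.18 mGal
Simple Bouguer anomaly = 71.68 − (290.18) = -218.50 mGal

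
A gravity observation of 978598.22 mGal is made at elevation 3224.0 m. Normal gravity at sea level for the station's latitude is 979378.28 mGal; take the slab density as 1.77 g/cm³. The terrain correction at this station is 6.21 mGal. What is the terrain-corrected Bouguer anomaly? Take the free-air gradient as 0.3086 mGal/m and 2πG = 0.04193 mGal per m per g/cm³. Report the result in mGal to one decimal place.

-18.2

Free-air correction = 0.3086 × 3224.0 = 994.93 mGal
Free-air anomaly = 978598.22 − 979378.28 + (994.93) = 214.87 mGal
Bouguer slab correction = 0.04193 × 1.77 × 3224.0 = 239.27 mGal
Simple Bouguer anomaly = 214.87 − (239.27) = -24.40 mGal
Complete Bouguer anomaly = -24.40 + 6.21 = -18.19 mGal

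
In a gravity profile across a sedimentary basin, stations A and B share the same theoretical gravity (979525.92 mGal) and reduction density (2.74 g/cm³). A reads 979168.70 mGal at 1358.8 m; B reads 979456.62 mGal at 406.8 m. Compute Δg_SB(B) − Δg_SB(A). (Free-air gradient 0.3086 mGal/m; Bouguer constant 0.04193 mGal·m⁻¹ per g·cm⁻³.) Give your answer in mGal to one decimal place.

Δg_SB(A) = 979168.70 − 979525.92 + 0.3086×1358.8 − 0.04193×2.74×1358.8 = -94.00 mGal
Δg_SB(B) = 979456.62 − 979525.92 + 0.3086×406.8 − 0.04193×2.74×406.8 = 9.50 mGal
Difference = 9.50 − (-94.00) = 103.50 mGal

103.5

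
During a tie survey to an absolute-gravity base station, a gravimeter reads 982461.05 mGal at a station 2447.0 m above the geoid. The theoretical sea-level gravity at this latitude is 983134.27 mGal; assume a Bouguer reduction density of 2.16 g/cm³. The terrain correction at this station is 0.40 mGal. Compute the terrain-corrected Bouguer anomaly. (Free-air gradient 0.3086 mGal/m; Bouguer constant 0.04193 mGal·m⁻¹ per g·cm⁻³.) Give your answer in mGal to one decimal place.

Free-air correction = 0.3086 × 2447.0 = 755.14 mGal
Free-air anomaly = 982461.05 − 983134.27 + (755.14) = 81.92 mGal
Bouguer slab correction = 0.04193 × 2.16 × 2447.0 = 221.62 mGal
Simple Bouguer anomaly = 81.92 − (221.62) = -139.70 mGal
Complete Bouguer anomaly = -139.70 + 0.40 = -139.30 mGal

-139.3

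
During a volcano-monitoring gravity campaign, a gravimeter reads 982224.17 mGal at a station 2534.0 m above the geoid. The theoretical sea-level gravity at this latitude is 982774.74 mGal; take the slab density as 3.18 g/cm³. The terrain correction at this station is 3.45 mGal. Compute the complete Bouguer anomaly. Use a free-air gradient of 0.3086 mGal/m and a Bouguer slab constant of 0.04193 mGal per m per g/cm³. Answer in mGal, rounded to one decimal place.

Free-air correction = 0.3086 × 2534.0 = 781.99 mGal
Free-air anomaly = 982224.17 − 982774.74 + (781.99) = 231.42 mGal
Bouguer slab correction = 0.04193 × 3.18 × 2534.0 = 337.88 mGal
Simple Bouguer anomaly = 231.42 − (337.88) = -106.46 mGal
Complete Bouguer anomaly = -106.46 + 3.45 = -103.01 mGal

-103.0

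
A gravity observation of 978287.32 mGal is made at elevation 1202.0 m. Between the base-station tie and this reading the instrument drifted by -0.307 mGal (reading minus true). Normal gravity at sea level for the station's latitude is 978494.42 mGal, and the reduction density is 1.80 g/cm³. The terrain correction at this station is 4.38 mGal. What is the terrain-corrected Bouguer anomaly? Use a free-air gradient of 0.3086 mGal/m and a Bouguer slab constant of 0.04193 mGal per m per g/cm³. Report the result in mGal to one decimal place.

77.8

Drift-corrected reading = 978287.32 − (-0.307) = 978287.627 mGal
Free-air correction = 0.3086 × 1202.0 = 370.94 mGal
Free-air anomaly = 978287.627 − 978494.42 + (370.94) = 164.147 mGal
Bouguer slab correction = 0.04193 × 1.80 × 1202.0 = 90.72 mGal
Simple Bouguer anomaly = 164.147 − (90.72) = 73.427 mGal
Complete Bouguer anomaly = 73.427 + 4.38 = 77.807 mGal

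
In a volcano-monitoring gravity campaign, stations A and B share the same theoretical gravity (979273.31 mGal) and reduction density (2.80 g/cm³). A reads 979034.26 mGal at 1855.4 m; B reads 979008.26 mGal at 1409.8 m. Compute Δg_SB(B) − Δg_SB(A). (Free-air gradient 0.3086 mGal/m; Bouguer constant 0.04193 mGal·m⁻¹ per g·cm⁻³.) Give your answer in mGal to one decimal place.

-111.2

Δg_SB(A) = 979034.26 − 979273.31 + 0.3086×1855.4 − 0.04193×2.80×1855.4 = 115.70 mGal
Δg_SB(B) = 979008.26 − 979273.31 + 0.3086×1409.8 − 0.04193×2.80×1409.8 = 4.50 mGal
Difference = 4.50 − (115.70) = -111.20 mGal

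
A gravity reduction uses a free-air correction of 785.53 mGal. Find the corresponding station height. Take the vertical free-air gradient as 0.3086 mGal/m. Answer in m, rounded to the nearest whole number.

h = 785.53 / 0.3086 = 2545.46 m

2545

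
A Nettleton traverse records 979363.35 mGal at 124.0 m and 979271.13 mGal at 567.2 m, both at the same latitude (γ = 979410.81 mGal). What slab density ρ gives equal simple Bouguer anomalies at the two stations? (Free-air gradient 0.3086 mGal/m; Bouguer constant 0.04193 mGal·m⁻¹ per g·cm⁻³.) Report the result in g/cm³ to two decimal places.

Δg_obs = 979271.13 − 979363.35 = -92.22 mGal over Δh = 567.2 − 124.0 = 443.2 m
Equal Bouguer anomalies ⇒ Δg_obs + (0.3086 − 0.04193ρ)·Δh = 0
0.3086 − 0.04193ρ = −Δg_obs/Δh = 0.20808
ρ = (0.3086 − 0.20808) / 0.04193 = 2.40 g/cm³

2.40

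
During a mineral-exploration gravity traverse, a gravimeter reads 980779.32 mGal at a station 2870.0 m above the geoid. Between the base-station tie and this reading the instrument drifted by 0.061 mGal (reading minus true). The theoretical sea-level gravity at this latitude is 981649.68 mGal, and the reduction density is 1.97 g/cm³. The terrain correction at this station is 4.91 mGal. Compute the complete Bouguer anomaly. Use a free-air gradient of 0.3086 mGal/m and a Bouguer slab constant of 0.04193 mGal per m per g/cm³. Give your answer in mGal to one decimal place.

Drift-corrected reading = 980779.32 − (0.061) = 980779.259 mGal
Free-air correction = 0.3086 × 2870.0 = 885.68 mGal
Free-air anomaly = 980779.259 − 981649.68 + (885.68) = 15.259 mGal
Bouguer slab correction = 0.04193 × 1.97 × 2870.0 = 237.07 mGal
Simple Bouguer anomaly = 15.259 − (237.07) = -221.811 mGal
Complete Bouguer anomaly = -221.811 + 4.91 = -216.901 mGal

-216.9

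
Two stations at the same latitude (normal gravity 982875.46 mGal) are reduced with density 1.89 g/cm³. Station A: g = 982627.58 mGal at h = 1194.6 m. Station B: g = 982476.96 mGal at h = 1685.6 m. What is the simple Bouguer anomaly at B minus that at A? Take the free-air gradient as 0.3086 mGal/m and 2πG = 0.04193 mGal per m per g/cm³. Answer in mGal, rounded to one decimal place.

-38.0

Δg_SB(A) = 982627.58 − 982875.46 + 0.3086×1194.6 − 0.04193×1.89×1194.6 = 26.10 mGal
Δg_SB(B) = 982476.96 − 982875.46 + 0.3086×1685.6 − 0.04193×1.89×1685.6 = -11.90 mGal
Difference = -11.90 − (26.10) = -38.00 mGal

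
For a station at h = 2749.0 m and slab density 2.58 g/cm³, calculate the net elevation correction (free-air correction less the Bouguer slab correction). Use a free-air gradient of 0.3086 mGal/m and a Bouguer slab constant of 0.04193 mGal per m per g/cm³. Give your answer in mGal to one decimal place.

551.0

Combined gradient = 0.3086 − 0.04193 × 2.58 = 0.2004206 mGal/m
Combined elevation correction = 0.2004206 × 2749.0 = 551.0 mGal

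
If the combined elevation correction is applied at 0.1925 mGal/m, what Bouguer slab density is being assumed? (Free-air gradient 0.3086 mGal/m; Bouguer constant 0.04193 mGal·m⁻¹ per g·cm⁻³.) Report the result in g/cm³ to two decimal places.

2.77

0.1925 = 0.3086 − 0.04193 × ρ
ρ = (0.3086 − 0.1925) / 0.04193 = 2.77 g/cm³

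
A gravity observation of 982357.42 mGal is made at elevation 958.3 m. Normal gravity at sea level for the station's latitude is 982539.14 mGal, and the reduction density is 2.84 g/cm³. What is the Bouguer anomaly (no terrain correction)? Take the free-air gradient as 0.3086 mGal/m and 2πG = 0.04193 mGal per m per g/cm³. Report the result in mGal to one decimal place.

Free-air correction = 0.3086 × 958.3 = 295.73 mGal
Free-air anomaly = 982357.42 − 982539.14 + (295.73) = 114.01 mGal
Bouguer slab correction = 0.04193 × 2.84 × 958.3 = 114.12 mGal
Simple Bouguer anomaly = 114.01 − (114.12) = -0.11 mGal

-0.1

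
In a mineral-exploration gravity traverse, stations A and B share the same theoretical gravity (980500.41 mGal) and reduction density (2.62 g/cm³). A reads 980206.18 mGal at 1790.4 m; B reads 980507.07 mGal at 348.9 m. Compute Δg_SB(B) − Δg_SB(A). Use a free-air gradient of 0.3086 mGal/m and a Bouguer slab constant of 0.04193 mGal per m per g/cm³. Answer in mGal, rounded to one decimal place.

14.4

Δg_SB(A) = 980206.18 − 980500.41 + 0.3086×1790.4 − 0.04193×2.62×1790.4 = 61.60 mGal
Δg_SB(B) = 980507.07 − 980500.41 + 0.3086×348.9 − 0.04193×2.62×348.9 = 76.00 mGal
Difference = 76.00 − (61.60) = 14.40 mGal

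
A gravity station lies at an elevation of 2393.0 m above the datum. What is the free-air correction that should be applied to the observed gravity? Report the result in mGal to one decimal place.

738.5

Free-air correction = 0.3086 × 2393.0 = 738.5 mGal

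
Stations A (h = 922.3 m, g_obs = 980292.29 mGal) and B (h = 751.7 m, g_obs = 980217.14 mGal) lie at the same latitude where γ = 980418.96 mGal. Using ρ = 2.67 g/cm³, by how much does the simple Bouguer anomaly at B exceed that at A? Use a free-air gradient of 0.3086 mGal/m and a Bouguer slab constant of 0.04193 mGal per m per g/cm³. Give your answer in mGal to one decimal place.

-108.7

Δg_SB(A) = 980292.29 − 980418.96 + 0.3086×922.3 − 0.04193×2.67×922.3 = 54.70 mGal
Δg_SB(B) = 980217.14 − 980418.96 + 0.3086×751.7 − 0.04193×2.67×751.7 = -54.00 mGal
Difference = -54.00 − (54.70) = -108.70 mGal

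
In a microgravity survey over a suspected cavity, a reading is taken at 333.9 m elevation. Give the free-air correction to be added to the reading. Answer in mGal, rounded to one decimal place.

Free-air correction = 0.3086 × 333.9 = 103.0 mGal

103.0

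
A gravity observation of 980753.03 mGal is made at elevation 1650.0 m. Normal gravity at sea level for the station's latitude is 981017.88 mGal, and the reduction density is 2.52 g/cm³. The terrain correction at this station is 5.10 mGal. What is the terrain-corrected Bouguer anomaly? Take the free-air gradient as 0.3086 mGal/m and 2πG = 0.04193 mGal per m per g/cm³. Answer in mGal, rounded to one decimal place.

75.1

Free-air correction = 0.3086 × 1650.0 = 509.19 mGal
Free-air anomaly = 980753.03 − 981017.88 + (509.19) = 244.34 mGal
Bouguer slab correction = 0.04193 × 2.52 × 1650.0 = 174.34 mGal
Simple Bouguer anomaly = 244.34 − (174.34) = 70.00 mGal
Complete Bouguer anomaly = 70.00 + 5.10 = 75.10 mGal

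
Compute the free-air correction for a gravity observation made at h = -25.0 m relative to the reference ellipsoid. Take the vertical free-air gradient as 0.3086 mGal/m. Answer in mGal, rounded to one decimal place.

Free-air correction = 0.3086 × -25.0 = -7.7 mGal

-7.7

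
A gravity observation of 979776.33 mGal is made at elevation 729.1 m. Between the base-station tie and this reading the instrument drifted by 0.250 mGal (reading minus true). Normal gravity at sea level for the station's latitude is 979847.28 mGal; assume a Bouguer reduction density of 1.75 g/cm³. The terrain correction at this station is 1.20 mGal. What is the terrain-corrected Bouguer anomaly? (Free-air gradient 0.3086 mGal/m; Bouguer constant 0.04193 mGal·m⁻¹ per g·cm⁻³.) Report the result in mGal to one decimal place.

Drift-corrected reading = 979776.33 − (0.250) = 979776.080 mGal
Free-air correction = 0.3086 × 729.1 = 225.00 mGal
Free-air anomaly = 979776.080 − 979847.28 + (225.00) = 153.800 mGal
Bouguer slab correction = 0.04193 × 1.75 × 729.1 = 53.50 mGal
Simple Bouguer anomaly = 153.800 − (53.50) = 100.300 mGal
Complete Bouguer anomaly = 100.300 + 1.20 = 101.500 mGal

101.5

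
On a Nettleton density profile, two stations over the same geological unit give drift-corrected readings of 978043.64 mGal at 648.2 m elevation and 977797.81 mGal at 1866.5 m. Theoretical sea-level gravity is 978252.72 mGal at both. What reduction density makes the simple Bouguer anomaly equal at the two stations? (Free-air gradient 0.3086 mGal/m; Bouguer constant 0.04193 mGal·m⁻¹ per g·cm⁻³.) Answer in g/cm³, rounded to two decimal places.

Δg_obs = 977797.81 − 978043.64 = -245.83 mGal over Δh = 1866.5 − 648.2 = 1218.3 m
Equal Bouguer anomalies ⇒ Δg_obs + (0.3086 − 0.04193ρ)·Δh = 0
0.3086 − 0.04193ρ = −Δg_obs/Δh = 0.20178
ρ = (0.3086 − 0.20178) / 0.04193 = 2.55 g/cm³

2.55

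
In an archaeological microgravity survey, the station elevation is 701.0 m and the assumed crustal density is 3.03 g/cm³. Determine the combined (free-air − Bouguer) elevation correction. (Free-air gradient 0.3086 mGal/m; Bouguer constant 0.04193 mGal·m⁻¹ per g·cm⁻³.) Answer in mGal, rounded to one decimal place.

Combined gradient = 0.3086 − 0.04193 × 3.03 = 0.1815521 mGal/m
Combined elevation correction = 0.1815521 × 701.0 = 127.3 mGal

127.3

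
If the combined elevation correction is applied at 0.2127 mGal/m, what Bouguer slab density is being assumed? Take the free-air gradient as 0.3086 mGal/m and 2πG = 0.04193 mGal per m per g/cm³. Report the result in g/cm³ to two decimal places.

0.2127 = 0.3086 − 0.04193 × ρ
ρ = (0.3086 − 0.2127) / 0.04193 = 2.29 g/cm³

2.29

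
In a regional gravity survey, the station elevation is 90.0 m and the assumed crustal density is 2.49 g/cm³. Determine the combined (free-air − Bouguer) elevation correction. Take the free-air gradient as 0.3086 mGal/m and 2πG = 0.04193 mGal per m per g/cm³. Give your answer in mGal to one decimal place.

Combined gradient = 0.3086 − 0.04193 × 2.49 = 0.2041943 mGal/m
Combined elevation correction = 0.2041943 × 90.0 = 18.4 mGal

18.4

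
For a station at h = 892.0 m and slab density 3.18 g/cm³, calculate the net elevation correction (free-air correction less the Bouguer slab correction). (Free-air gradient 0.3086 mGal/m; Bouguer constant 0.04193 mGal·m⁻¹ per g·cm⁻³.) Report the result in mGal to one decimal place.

156.3

Combined gradient = 0.3086 − 0.04193 × 3.18 = 0.1752626 mGal/m
Combined elevation correction = 0.1752626 × 892.0 = 156.3 mGal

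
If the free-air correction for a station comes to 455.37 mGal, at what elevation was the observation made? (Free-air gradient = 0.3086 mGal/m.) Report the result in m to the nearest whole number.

h = 455.37 / 0.3086 = 1475.60 m

1476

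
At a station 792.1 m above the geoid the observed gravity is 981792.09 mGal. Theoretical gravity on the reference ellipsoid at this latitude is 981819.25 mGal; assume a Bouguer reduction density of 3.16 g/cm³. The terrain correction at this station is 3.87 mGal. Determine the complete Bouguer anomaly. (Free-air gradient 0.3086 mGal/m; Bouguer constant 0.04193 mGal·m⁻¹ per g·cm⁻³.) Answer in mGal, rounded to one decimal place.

Free-air correction = 0.3086 × 792.1 = 244.44 mGal
Free-air anomaly = 981792.09 − 981819.25 + (244.44) = 217.28 mGal
Bouguer slab correction = 0.04193 × 3.16 × 792.1 = 104.95 mGal
Simple Bouguer anomaly = 217.28 − (104.95) = 112.33 mGal
Complete Bouguer anomaly = 112.33 + 3.87 = 116.20 mGal

116.2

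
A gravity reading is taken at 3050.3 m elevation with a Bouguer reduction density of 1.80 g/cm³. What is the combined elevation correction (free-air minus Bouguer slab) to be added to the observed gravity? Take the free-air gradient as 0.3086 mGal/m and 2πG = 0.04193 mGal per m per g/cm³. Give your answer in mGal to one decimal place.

711.1

Combined gradient = 0.3086 − 0.04193 × 1.80 = 0.2331260 mGal/m
Combined elevation correction = 0.2331260 × 3050.3 = 711.1 mGal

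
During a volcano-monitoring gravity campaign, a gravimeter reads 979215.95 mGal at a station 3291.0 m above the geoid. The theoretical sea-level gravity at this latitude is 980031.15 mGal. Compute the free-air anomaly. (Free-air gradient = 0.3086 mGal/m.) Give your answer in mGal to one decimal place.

Free-air correction = 0.3086 × 3291.0 = 1015.60 mGal
Free-air anomaly = 979215.95 − 980031.15 + (1015.60) = 200.40 mGal

200.4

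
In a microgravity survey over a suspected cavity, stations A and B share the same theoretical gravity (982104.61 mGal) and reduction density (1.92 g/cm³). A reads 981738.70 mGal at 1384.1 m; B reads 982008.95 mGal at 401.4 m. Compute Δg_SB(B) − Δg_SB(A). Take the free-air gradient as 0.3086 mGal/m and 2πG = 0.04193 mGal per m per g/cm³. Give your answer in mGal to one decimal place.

46.1

Δg_SB(A) = 981738.70 − 982104.61 + 0.3086×1384.1 − 0.04193×1.92×1384.1 = -50.20 mGal
Δg_SB(B) = 982008.95 − 982104.61 + 0.3086×401.4 − 0.04193×1.92×401.4 = -4.10 mGal
Difference = -4.10 − (-50.20) = 46.10 mGal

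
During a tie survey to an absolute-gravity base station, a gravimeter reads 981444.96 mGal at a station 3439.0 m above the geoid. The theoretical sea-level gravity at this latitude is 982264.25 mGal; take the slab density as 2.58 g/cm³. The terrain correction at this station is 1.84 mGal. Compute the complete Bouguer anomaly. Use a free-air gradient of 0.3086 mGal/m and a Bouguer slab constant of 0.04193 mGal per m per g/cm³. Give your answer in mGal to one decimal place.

Free-air correction = 0.3086 × 3439.0 = 1061.28 mGal
Free-air anomaly = 981444.96 − 982264.25 + (1061.28) = 241.99 mGal
Bouguer slab correction = 0.04193 × 2.58 × 3439.0 = 372.03 mGal
Simple Bouguer anomaly = 241.99 − (372.03) = -130.04 mGal
Complete Bouguer anomaly = -130.04 + 1.84 = -128.20 mGal

-128.2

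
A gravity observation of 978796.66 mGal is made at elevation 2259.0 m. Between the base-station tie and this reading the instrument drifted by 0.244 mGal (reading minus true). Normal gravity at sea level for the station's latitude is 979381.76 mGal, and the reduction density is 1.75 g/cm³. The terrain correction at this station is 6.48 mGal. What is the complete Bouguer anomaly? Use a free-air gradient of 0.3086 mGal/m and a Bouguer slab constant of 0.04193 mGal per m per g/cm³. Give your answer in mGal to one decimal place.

-47.5

Drift-corrected reading = 978796.66 − (0.244) = 978796.416 mGal
Free-air correction = 0.3086 × 2259.0 = 697.13 mGal
Free-air anomaly = 978796.416 − 979381.76 + (697.13) = 111.786 mGal
Bouguer slab correction = 0.04193 × 1.75 × 2259.0 = 165.76 mGal
Simple Bouguer anomaly = 111.786 − (165.76) = -53.974 mGal
Complete Bouguer anomaly = -53.974 + 6.48 = -47.494 mGal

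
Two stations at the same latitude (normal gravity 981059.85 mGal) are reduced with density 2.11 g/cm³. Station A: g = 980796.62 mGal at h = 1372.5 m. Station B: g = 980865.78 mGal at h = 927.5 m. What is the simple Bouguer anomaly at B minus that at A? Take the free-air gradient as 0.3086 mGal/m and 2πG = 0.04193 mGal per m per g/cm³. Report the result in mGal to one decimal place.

-28.8

Δg_SB(A) = 980796.62 − 981059.85 + 0.3086×1372.5 − 0.04193×2.11×1372.5 = 38.90 mGal
Δg_SB(B) = 980865.78 − 981059.85 + 0.3086×927.5 − 0.04193×2.11×927.5 = 10.10 mGal
Difference = 10.10 − (38.90) = -28.80 mGal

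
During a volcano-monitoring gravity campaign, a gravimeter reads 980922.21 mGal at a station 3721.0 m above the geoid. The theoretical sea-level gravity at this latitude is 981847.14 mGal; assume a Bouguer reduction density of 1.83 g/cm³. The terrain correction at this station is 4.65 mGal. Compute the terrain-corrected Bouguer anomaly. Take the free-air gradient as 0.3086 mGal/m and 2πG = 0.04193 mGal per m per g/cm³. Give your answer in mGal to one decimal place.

-57.5

Free-air correction = 0.3086 × 3721.0 = 1148.30 mGal
Free-air anomaly = 980922.21 − 981847.14 + (1148.30) = 223.37 mGal
Bouguer slab correction = 0.04193 × 1.83 × 3721.0 = 285.52 mGal
Simple Bouguer anomaly = 223.37 − (285.52) = -62.15 mGal
Complete Bouguer anomaly = -62.15 + 4.65 = -57.50 mGal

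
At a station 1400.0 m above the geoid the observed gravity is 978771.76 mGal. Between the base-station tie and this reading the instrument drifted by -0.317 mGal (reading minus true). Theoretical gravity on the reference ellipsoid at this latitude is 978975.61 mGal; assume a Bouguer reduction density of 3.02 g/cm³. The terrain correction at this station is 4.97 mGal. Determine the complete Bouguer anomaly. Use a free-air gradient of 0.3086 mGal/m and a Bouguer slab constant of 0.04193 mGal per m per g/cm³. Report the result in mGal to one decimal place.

56.2

Drift-corrected reading = 978771.76 − (-0.317) = 978772.077 mGal
Free-air correction = 0.3086 × 1400.0 = 432.04 mGal
Free-air anomaly = 978772.077 − 978975.61 + (432.04) = 228.507 mGal
Bouguer slab correction = 0.04193 × 3.02 × 1400.0 = 177.28 mGal
Simple Bouguer anomaly = 228.507 − (177.28) = 51.227 mGal
Complete Bouguer anomaly = 51.227 + 4.97 = 56.197 mGal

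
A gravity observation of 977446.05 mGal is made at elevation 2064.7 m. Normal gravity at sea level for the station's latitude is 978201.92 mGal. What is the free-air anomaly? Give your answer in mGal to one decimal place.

Free-air correction = 0.3086 × 2064.7 = 637.17 mGal
Free-air anomaly = 977446.05 − 978201.92 + (637.17) = -118.70 mGal

-118.7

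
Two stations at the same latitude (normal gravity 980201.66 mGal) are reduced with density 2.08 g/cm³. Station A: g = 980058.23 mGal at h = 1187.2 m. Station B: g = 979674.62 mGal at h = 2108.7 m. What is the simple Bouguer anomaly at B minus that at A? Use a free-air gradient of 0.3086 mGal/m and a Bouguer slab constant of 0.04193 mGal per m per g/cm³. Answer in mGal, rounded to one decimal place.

Δg_SB(A) = 980058.23 − 980201.66 + 0.3086×1187.2 − 0.04193×2.08×1187.2 = 119.40 mGal
Δg_SB(B) = 979674.62 − 980201.66 + 0.3086×2108.7 − 0.04193×2.08×2108.7 = -60.20 mGal
Difference = -60.20 − (119.40) = -179.60 mGal

-179.6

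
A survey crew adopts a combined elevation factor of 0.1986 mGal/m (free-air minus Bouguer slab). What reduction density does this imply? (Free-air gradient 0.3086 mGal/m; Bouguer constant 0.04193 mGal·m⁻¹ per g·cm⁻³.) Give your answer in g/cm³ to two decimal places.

2.62

0.1986 = 0.3086 − 0.04193 × ρ
ρ = (0.3086 − 0.1986) / 0.04193 = 2.62 g/cm³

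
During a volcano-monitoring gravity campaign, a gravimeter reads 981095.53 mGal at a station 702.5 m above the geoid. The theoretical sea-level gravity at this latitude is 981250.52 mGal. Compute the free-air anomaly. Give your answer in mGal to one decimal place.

61.8

Free-air correction = 0.3086 × 702.5 = 216.79 mGal
Free-air anomaly = 981095.53 − 981250.52 + (216.79) = 61.80 mGal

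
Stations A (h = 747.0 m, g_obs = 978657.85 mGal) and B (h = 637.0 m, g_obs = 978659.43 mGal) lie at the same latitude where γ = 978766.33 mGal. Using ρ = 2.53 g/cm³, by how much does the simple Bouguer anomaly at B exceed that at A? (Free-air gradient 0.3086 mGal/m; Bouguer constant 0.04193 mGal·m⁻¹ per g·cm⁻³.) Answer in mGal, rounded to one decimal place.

-20.7

Δg_SB(A) = 978657.85 − 978766.33 + 0.3086×747.0 − 0.04193×2.53×747.0 = 42.80 mGal
Δg_SB(B) = 978659.43 − 978766.33 + 0.3086×637.0 − 0.04193×2.53×637.0 = 22.10 mGal
Difference = 22.10 − (42.80) = -20.70 mGal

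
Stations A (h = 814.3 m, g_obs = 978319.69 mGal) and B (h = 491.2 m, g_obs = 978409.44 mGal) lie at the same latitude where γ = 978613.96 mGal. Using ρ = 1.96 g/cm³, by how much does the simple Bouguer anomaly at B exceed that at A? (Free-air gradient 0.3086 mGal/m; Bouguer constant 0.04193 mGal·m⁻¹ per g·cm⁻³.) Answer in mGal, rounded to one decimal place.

Δg_SB(A) = 978319.69 − 978613.96 + 0.3086×814.3 − 0.04193×1.96×814.3 = -109.90 mGal
Δg_SB(B) = 978409.44 − 978613.96 + 0.3086×491.2 − 0.04193×1.96×491.2 = -93.30 mGal
Difference = -93.30 − (-109.90) = 16.60 mGal

16.6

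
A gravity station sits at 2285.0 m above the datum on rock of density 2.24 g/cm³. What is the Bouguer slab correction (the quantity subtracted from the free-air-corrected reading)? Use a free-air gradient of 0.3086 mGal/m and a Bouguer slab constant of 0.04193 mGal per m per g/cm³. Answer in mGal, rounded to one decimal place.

214.6

Bouguer slab correction = 0.04193 × 2.24 × 2285.0 = 214.6 mGal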